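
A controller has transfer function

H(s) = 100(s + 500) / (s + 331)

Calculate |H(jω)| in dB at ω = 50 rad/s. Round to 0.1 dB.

At s = jω = j50:
zero (s+500): 500 + j50 → |·| = √(500²+50²) = √252500 ≈ 502.49, ∠ = arctan(50/500) ≈ 5.71°
pole (s+331): 331 + j50 → |·| = √(331²+50²) = √112061 ≈ 334.76, ∠ = arctan(50/331) ≈ 8.59°
|H| = 100 · 502.49 / 334.76 ≈ 150.1
Gain = 20 log₁₀(150.1) ≈ 43.53 dB

43.5 dB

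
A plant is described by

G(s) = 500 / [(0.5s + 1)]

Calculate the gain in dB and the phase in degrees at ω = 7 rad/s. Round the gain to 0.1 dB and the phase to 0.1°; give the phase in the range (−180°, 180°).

At ω = 7 rad/s:
pole (1 + j7·0.5) = 1 + j3.5 → |·| ≈ 3.6401, ∠ ≈ 74.05°
|G| = 500 · 1 / (3.6401) ≈ 137.36
Gain = 20 log₁₀(137.36) ≈ 42.76 dB
∠G = (0°) − (74.05°) = -74.05°

42.8 dB, -74.1°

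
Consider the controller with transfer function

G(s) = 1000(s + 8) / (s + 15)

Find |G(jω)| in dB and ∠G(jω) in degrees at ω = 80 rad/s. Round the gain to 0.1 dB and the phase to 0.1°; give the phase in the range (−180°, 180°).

59.9 dB, 4.9°

At s = jω = j80:
zero (s+8): 8 + j80 → |·| = √(8²+80²) = √6464 ≈ 80.399, ∠ = arctan(80/8) ≈ 84.29°
pole (s+15): 15 + j80 → |·| = √(15²+80²) = √6625 ≈ 81.394, ∠ = arctan(80/15) ≈ 79.38°
|G| = 1000 · 80.399 / 81.394 ≈ 987.78
Gain = 20 log₁₀(987.78) ≈ 59.89 dB
∠G = 84.29° − 79.38° = 4.91°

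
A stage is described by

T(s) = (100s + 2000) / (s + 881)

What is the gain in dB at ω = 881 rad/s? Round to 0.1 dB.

Substitute s = j881:
Numerator: 100(j881) + 2000 = 2000 + j88100
Denominator: (j881) + 881 = 881 + j881
|N| = √(2000² + 88100²) ≈ 88123, ∠N ≈ 88.70°
|D| = √(881² + 881²) ≈ 1245.9, ∠D ≈ 45.00°
|T| = 88123 / 1245.9 ≈ 70.73
Gain = 20 log₁₀(70.73) ≈ 36.99 dB

37.0 dB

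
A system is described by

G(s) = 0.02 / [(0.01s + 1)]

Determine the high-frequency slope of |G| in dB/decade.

Each pole contributes −20 dB/decade at high frequency; each zero contributes +20 dB/decade.
Net: 0 zero(s) − 1 pole(s) → -20 dB/decade.

-20 dB/decade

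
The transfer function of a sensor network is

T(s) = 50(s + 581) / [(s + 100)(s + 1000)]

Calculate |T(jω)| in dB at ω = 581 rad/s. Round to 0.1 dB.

-24.4 dB

At s = jω = j581:
zero (s+581): 581 + j581 → |·| = √(581²+581²) = √675122 ≈ 821.66, ∠ = arctan(581/581) ≈ 45.00°
pole (s+100): 100 + j581 → |·| = √(100²+581²) = √347561 ≈ 589.54, ∠ = arctan(581/100) ≈ 80.23°
pole (s+1000): 1000 + j581 → |·| = √(1000²+581²) = √1337561 ≈ 1156.5, ∠ = arctan(581/1000) ≈ 30.16°
|T| = 50 · 821.66 / 6.818e+05 ≈ 0.060257
Gain = 20 log₁₀(0.060257) ≈ -24.40 dB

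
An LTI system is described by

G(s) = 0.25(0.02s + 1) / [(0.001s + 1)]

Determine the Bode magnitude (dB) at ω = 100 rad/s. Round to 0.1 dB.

-5.1 dB

At ω = 100 rad/s:
zero (1 + j100·0.02) = 1 + j2 → |·| ≈ 2.2361, ∠ ≈ 63.43°
pole (1 + j100·0.001) = 1 + j0.1 → |·| ≈ 1.005, ∠ ≈ 5.71°
|G| = 0.25 · 2.2361 / (1.005) ≈ 0.55624
Gain = 20 log₁₀(0.55624) ≈ -5.09 dB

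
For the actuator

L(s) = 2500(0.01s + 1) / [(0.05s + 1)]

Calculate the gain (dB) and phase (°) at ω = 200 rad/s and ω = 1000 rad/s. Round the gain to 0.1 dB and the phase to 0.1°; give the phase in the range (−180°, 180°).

ω = 200: 54.9 dB, -20.9°; ω = 1000: 54.0 dB, -4.6°

At ω = 200 rad/s:
zero (1 + j200·0.01) = 1 + j2 → |·| ≈ 2.2361, ∠ ≈ 63.43°
pole (1 + j200·0.05) = 1 + j10 → |·| ≈ 10.05, ∠ ≈ 84.29°
|L| = 2500 · 2.2361 / (10.05) ≈ 556.24
Gain = 20 log₁₀(556.24) ≈ 54.91 dB
∠L = (63.43°) − (84.29°) = -20.86°

At ω = 1000 rad/s:
zero (1 + j1000·0.01) = 1 + j10 → |·| ≈ 10.05, ∠ ≈ 84.29°
pole (1 + j1000·0.05) = 1 + j50 → |·| ≈ 50.01, ∠ ≈ 88.85°
|L| = 2500 · 10.05 / (50.01) ≈ 502.4
Gain = 20 log₁₀(502.4) ≈ 54.02 dB
∠L = (84.29°) − (88.85°) = -4.56°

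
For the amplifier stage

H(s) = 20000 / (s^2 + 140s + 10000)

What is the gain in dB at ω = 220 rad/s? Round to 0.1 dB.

-7.8 dB

At s = jω = j220:
quadratic: (j220)² + 140·j220 + 10000 = -38400 + j30800 → |·| ≈ 49226, ∠ ≈ 141.27°
|H| = 20000 / 49226 ≈ 0.40629
Gain = 20 log₁₀(0.40629) ≈ -7.82 dB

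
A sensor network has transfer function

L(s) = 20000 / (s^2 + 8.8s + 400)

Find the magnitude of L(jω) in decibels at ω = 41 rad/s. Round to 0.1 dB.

At s = jω = j41:
quadratic: (j41)² + 8.8·j41 + 400 = -1281 + j360.8 → |·| ≈ 1330.8, ∠ ≈ 164.27°
|L| = 20000 / 1330.8 ≈ 15.029
Gain = 20 log₁₀(15.029) ≈ 23.54 dB

23.5 dB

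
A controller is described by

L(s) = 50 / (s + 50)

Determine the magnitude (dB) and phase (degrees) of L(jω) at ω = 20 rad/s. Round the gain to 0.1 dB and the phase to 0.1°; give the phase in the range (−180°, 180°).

-0.6 dB, -21.8°

At s = jω = j20:
pole (s+50): 50 + j20 → |·| = √(50²+20²) = √2900 ≈ 53.852, ∠ = arctan(20/50) ≈ 21.80°
|L| = 50 / 53.852 ≈ 0.92847
Gain = 20 log₁₀(0.92847) ≈ -0.64 dB
∠L = 0.00° − 21.80° = -21.80°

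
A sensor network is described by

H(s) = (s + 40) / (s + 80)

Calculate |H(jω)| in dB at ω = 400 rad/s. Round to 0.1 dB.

-0.1 dB

At s = jω = j400:
zero (s+40): 40 + j400 → |·| = √(40²+400²) = √161600 ≈ 402, ∠ = arctan(400/40) ≈ 84.29°
pole (s+80): 80 + j400 → |·| = √(80²+400²) = √166400 ≈ 407.92, ∠ = arctan(400/80) ≈ 78.69°
|H| = 1 · 402 / 407.92 ≈ 0.98549
Gain = 20 log₁₀(0.98549) ≈ -0.13 dB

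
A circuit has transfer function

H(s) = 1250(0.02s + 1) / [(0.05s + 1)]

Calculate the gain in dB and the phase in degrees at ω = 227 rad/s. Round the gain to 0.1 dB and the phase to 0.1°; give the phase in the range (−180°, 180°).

At ω = 227 rad/s:
zero (1 + j227·0.02) = 1 + j4.54 → |·| ≈ 4.6488, ∠ ≈ 77.58°
pole (1 + j227·0.05) = 1 + j11.35 → |·| ≈ 11.394, ∠ ≈ 84.96°
|H| = 1250 · 4.6488 / (11.394) ≈ 510.01
Gain = 20 log₁₀(510.01) ≈ 54.15 dB
∠H = (77.58°) − (84.96°) = -7.38°

54.2 dB, -7.4°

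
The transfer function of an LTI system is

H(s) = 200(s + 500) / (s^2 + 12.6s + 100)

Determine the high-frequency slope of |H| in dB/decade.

-20 dB/decade

Each pole contributes −20 dB/decade at high frequency; each zero contributes +20 dB/decade.
Net: 1 zero(s) − 2 pole(s) → -20 dB/decade.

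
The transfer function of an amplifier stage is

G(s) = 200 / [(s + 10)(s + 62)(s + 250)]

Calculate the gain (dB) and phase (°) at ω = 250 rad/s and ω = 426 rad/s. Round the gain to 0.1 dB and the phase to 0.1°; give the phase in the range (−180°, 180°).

At s = jω = j250:
pole (s+10): 10 + j250 → |·| = √(10²+250²) = √62600 ≈ 250.2, ∠ = arctan(250/10) ≈ 87.71°
pole (s+62): 62 + j250 → |·| = √(62²+250²) = √66344 ≈ 257.57, ∠ = arctan(250/62) ≈ 76.07°
pole (s+250): 250 + j250 → |·| = √(250²+250²) = √125000 ≈ 353.55, ∠ = arctan(250/250) ≈ 45.00°
|G| = 200 / 2.2784e+07 ≈ 8.7781e-06
Gain = 20 log₁₀(8.7781e-06) ≈ -101.13 dB
∠G = 0.00° − 208.78° = -208.78° ≡ 151.22° (principal value)

At s = jω = j426:
pole (s+10): 10 + j426 → |·| = √(10²+426²) = √181576 ≈ 426.12, ∠ = arctan(426/10) ≈ 88.66°
pole (s+62): 62 + j426 → |·| = √(62²+426²) = √185320 ≈ 430.49, ∠ = arctan(426/62) ≈ 81.72°
pole (s+250): 250 + j426 → |·| = √(250²+426²) = √243976 ≈ 493.94, ∠ = arctan(426/250) ≈ 59.59°
|G| = 200 / 9.0609e+07 ≈ 2.2073e-06
Gain = 20 log₁₀(2.2073e-06) ≈ -113.12 dB
∠G = 0.00° − 229.97° = -229.97° ≡ 130.03° (principal value)

ω = 250: -101.1 dB, 151.2°; ω = 426: -113.1 dB, 130.0°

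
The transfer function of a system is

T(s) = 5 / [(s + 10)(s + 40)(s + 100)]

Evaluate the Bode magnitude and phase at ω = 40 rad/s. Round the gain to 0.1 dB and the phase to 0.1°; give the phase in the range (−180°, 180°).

At s = jω = j40:
pole (s+10): 10 + j40 → |·| = √(10²+40²) = √1700 ≈ 41.231, ∠ = arctan(40/10) ≈ 75.96°
pole (s+40): 40 + j40 → |·| = √(40²+40²) = √3200 ≈ 56.569, ∠ = arctan(40/40) ≈ 45.00°
pole (s+100): 100 + j40 → |·| = √(100²+40²) = √11600 ≈ 107.7, ∠ = arctan(40/100) ≈ 21.80°
|T| = 5 / 2.512e+05 ≈ 1.9904e-05
Gain = 20 log₁₀(1.9904e-05) ≈ -94.02 dB
∠T = 0.00° − 142.76° = -142.76°

-94.0 dB, -142.8°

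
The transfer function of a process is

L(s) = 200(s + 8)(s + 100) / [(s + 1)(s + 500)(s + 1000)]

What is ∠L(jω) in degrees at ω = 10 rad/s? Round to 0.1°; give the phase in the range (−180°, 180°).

At s = jω = j10:
zero (s+8): 8 + j10 → |·| = √(8²+10²) = √164 ≈ 12.806, ∠ = arctan(10/8) ≈ 51.34°
zero (s+100): 100 + j10 → |·| = √(100²+10²) = √10100 ≈ 100.5, ∠ = arctan(10/100) ≈ 5.71°
pole (s+1): 1 + j10 → |·| = √(1²+10²) = √101 ≈ 10.05, ∠ = arctan(10/1) ≈ 84.29°
pole (s+500): 500 + j10 → |·| = √(500²+10²) = √250100 ≈ 500.1, ∠ = arctan(10/500) ≈ 1.15°
pole (s+1000): 1000 + j10 → |·| = √(1000²+10²) = √1000100 ≈ 1000, ∠ = arctan(10/1000) ≈ 0.57°
∠L = 57.05° − 86.01° = -28.96°

-29.0°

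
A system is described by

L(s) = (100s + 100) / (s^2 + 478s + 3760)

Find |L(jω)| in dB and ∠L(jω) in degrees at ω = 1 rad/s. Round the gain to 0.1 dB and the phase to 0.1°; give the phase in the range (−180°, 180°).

Substitute s = j1:
Numerator: 100(j1) + 100 = 100 + j100
Denominator: (j1)^2 + 478(j1) + 3760 = 3759 + j478
|N| = √(100² + 100²) ≈ 141.42, ∠N ≈ 45.00°
|D| = √(3759² + 478²) ≈ 3789.3, ∠D ≈ 7.25°
|L| = 141.42 / 3789.3 ≈ 0.037321
Gain = 20 log₁₀(0.037321) ≈ -28.56 dB
∠L = 45.00° − 7.25° = 37.75°

-28.6 dB, 37.8°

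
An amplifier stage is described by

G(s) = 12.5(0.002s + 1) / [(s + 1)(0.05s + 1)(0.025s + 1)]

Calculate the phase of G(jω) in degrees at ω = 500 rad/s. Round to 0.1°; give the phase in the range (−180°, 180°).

142.0°

At ω = 500 rad/s:
zero (1 + j500·0.002) = 1 + j1 → |·| ≈ 1.4142, ∠ ≈ 45.00°
pole (1 + j500·1) = 1 + j500 → |·| ≈ 500, ∠ ≈ 89.89°
pole (1 + j500·0.05) = 1 + j25 → |·| ≈ 25.02, ∠ ≈ 87.71°
pole (1 + j500·0.025) = 1 + j12.5 → |·| ≈ 12.54, ∠ ≈ 85.43°
∠G = (45.00°) − (89.89° + 87.71° + 85.43°) = -218.03° ≡ 141.97° (principal value)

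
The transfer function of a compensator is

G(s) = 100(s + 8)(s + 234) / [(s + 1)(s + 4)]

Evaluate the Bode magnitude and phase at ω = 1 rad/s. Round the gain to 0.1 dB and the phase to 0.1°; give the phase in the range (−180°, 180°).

90.2 dB, -51.7°

At s = jω = j1:
zero (s+8): 8 + j1 → |·| = √(8²+1²) = √65 ≈ 8.0623, ∠ = arctan(1/8) ≈ 7.13°
zero (s+234): 234 + j1 → |·| = √(234²+1²) = √54757 ≈ 234, ∠ = arctan(1/234) ≈ 0.24°
pole (s+1): 1 + j1 → |·| = √(1²+1²) = √2 ≈ 1.4142, ∠ = arctan(1/1) ≈ 45.00°
pole (s+4): 4 + j1 → |·| = √(4²+1²) = √17 ≈ 4.1231, ∠ = arctan(1/4) ≈ 14.04°
|G| = 100 · 1886.6 / 5.8309 ≈ 32355
Gain = 20 log₁₀(32355) ≈ 90.20 dB
∠G = 7.37° − 59.04° = -51.67°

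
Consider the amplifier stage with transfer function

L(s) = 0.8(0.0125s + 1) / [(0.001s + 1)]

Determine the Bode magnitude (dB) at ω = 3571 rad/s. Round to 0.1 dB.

At ω = 3571 rad/s:
zero (1 + j3571·0.0125) = 1 + j44.6375 → |·| ≈ 44.649, ∠ ≈ 88.72°
pole (1 + j3571·0.001) = 1 + j3.571 → |·| ≈ 3.7084, ∠ ≈ 74.36°
|L| = 0.8 · 44.649 / (3.7084) ≈ 9.632
Gain = 20 log₁₀(9.632) ≈ 19.67 dB

19.7 dB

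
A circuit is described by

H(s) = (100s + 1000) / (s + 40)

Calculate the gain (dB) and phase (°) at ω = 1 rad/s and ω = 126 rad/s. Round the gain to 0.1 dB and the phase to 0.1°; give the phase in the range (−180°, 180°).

Substitute s = j1:
Numerator: 100(j1) + 1000 = 1000 + j100
Denominator: (j1) + 40 = 40 + j1
|N| = √(1000² + 100²) ≈ 1005, ∠N ≈ 5.71°
|D| = √(40² + 1²) ≈ 40.012, ∠D ≈ 1.43°
|H| = 1005 / 40.012 ≈ 25.117
Gain = 20 log₁₀(25.117) ≈ 28.00 dB
∠H = 5.71° − 1.43° = 4.28°

Substitute s = j126:
Numerator: 100(j126) + 1000 = 1000 + j12600
Denominator: (j126) + 40 = 40 + j126
|N| = √(1000² + 12600²) ≈ 12640, ∠N ≈ 85.46°
|D| = √(40² + 126²) ≈ 132.2, ∠D ≈ 72.39°
|H| = 12640 / 132.2 ≈ 95.613
Gain = 20 log₁₀(95.613) ≈ 39.61 dB
∠H = 85.46° − 72.39° = 13.07°

ω = 1: 28.0 dB, 4.3°; ω = 126: 39.6 dB, 13.1°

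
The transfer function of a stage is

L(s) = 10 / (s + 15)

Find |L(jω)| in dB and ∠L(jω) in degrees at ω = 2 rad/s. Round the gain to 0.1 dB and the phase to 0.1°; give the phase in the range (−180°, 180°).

-3.6 dB, -7.6°

At s = jω = j2:
pole (s+15): 15 + j2 → |·| = √(15²+2²) = √229 ≈ 15.133, ∠ = arctan(2/15) ≈ 7.59°
|L| = 10 / 15.133 ≈ 0.66081
Gain = 20 log₁₀(0.66081) ≈ -3.60 dB
∠L = 0.00° − 7.59° = -7.59°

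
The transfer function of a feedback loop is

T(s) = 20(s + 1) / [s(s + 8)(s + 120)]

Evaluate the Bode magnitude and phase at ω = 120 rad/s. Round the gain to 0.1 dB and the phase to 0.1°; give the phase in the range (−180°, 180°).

-60.2 dB, -131.7°

At s = jω = j120:
zero (s+1): 1 + j120 → |·| = √(1²+120²) = √14401 ≈ 120, ∠ = arctan(120/1) ≈ 89.52°
pole (s+8): 8 + j120 → |·| = √(8²+120²) = √14464 ≈ 120.27, ∠ = arctan(120/8) ≈ 86.19°
pole (s+120): 120 + j120 → |·| = √(120²+120²) = √28800 ≈ 169.71, ∠ = arctan(120/120) ≈ 45.00°
pole at origin: |s| = 120, ∠ = 90.00° (in denominator)
|T| = 20 · 120 / 2.4493e+06 ≈ 0.00097987
Gain = 20 log₁₀(0.00097987) ≈ -60.18 dB
∠T = 89.52° − 221.19° = -131.67°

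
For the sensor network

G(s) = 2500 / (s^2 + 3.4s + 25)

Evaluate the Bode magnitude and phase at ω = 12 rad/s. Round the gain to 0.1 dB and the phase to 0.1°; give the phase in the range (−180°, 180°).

26.0 dB, -161.1°

At s = jω = j12:
quadratic: (j12)² + 3.4·j12 + 25 = -119 + j40.8 → |·| ≈ 125.8, ∠ ≈ 161.08°
|G| = 2500 / 125.8 ≈ 19.873
Gain = 20 log₁₀(19.873) ≈ 25.97 dB
∠G = 0.00° − 161.08° = -161.08°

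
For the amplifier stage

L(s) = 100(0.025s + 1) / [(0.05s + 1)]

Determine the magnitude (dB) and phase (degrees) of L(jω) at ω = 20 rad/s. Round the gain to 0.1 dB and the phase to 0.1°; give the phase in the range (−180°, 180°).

38.0 dB, -18.4°

At ω = 20 rad/s:
zero (1 + j20·0.025) = 1 + j0.5 → |·| ≈ 1.118, ∠ ≈ 26.57°
pole (1 + j20·0.05) = 1 + j1 → |·| ≈ 1.4142, ∠ ≈ 45.00°
|L| = 100 · 1.118 / (1.4142) ≈ 79.055
Gain = 20 log₁₀(79.055) ≈ 37.96 dB
∠L = (26.57°) − (45.00°) = -18.43°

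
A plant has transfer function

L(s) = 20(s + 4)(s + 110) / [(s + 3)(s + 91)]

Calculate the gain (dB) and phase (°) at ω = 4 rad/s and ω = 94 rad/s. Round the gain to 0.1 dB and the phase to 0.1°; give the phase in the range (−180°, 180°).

ω = 4: 28.7 dB, -8.6°; ω = 94: 26.9 dB, -6.0°

At s = jω = j4:
zero (s+4): 4 + j4 → |·| = √(4²+4²) = √32 ≈ 5.6569, ∠ = arctan(4/4) ≈ 45.00°
zero (s+110): 110 + j4 → |·| = √(110²+4²) = √12116 ≈ 110.07, ∠ = arctan(4/110) ≈ 2.08°
pole (s+3): 3 + j4 → |·| = √(3²+4²) = √25 ≈ 5, ∠ = arctan(4/3) ≈ 53.13°
pole (s+91): 91 + j4 → |·| = √(91²+4²) = √8297 ≈ 91.088, ∠ = arctan(4/91) ≈ 2.52°
|L| = 20 · 622.65 / 455.44 ≈ 27.343
Gain = 20 log₁₀(27.343) ≈ 28.74 dB
∠L = 47.08° − 55.65° = -8.57°

At s = jω = j94:
zero (s+4): 4 + j94 → |·| = √(4²+94²) = √8852 ≈ 94.085, ∠ = arctan(94/4) ≈ 87.56°
zero (s+110): 110 + j94 → |·| = √(110²+94²) = √20936 ≈ 144.69, ∠ = arctan(94/110) ≈ 40.52°
pole (s+3): 3 + j94 → |·| = √(3²+94²) = √8845 ≈ 94.048, ∠ = arctan(94/3) ≈ 88.17°
pole (s+91): 91 + j94 → |·| = √(91²+94²) = √17117 ≈ 130.83, ∠ = arctan(94/91) ≈ 45.93°
|L| = 20 · 13613 / 12304 ≈ 22.128
Gain = 20 log₁₀(22.128) ≈ 26.90 dB
∠L = 128.08° − 134.10° = -6.02°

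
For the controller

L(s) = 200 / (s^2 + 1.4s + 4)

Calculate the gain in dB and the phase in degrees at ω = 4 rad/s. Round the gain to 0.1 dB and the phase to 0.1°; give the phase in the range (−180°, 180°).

At s = jω = j4:
quadratic: (j4)² + 1.4·j4 + 4 = -12 + j5.6 → |·| ≈ 13.242, ∠ ≈ 154.98°
|L| = 200 / 13.242 ≈ 15.103
Gain = 20 log₁₀(15.103) ≈ 23.58 dB
∠L = 0.00° − 154.98° = -154.98°

23.6 dB, -155.0°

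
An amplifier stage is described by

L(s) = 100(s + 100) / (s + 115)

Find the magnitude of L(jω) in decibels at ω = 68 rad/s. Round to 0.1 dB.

39.1 dB

At s = jω = j68:
zero (s+100): 100 + j68 → |·| = √(100²+68²) = √14624 ≈ 120.93, ∠ = arctan(68/100) ≈ 34.22°
pole (s+115): 115 + j68 → |·| = √(115²+68²) = √17849 ≈ 133.6, ∠ = arctan(68/115) ≈ 30.60°
|L| = 100 · 120.93 / 133.6 ≈ 90.516
Gain = 20 log₁₀(90.516) ≈ 39.13 dB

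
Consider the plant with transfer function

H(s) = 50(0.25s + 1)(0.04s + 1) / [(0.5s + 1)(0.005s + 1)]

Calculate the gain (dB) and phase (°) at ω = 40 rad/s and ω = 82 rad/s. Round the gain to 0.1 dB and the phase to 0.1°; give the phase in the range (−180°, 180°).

At ω = 40 rad/s:
zero (1 + j40·0.25) = 1 + j10 → |·| ≈ 10.05, ∠ ≈ 84.29°
zero (1 + j40·0.04) = 1 + j1.6 → |·| ≈ 1.8868, ∠ ≈ 57.99°
pole (1 + j40·0.5) = 1 + j20 → |·| ≈ 20.025, ∠ ≈ 87.14°
pole (1 + j40·0.005) = 1 + j0.2 → |·| ≈ 1.0198, ∠ ≈ 11.31°
|H| = 50 · 10.05 · 1.8868 / (20.025 · 1.0198) ≈ 46.427
Gain = 20 log₁₀(46.427) ≈ 33.34 dB
∠H = (84.29° + 57.99°) − (87.14° + 11.31°) = 43.83°

At ω = 82 rad/s:
zero (1 + j82·0.25) = 1 + j20.5 → |·| ≈ 20.524, ∠ ≈ 87.21°
zero (1 + j82·0.04) = 1 + j3.28 → |·| ≈ 3.4291, ∠ ≈ 73.04°
pole (1 + j82·0.5) = 1 + j41 → |·| ≈ 41.012, ∠ ≈ 88.60°
pole (1 + j82·0.005) = 1 + j0.41 → |·| ≈ 1.0808, ∠ ≈ 22.29°
|H| = 50 · 20.524 · 3.4291 / (41.012 · 1.0808) ≈ 79.388
Gain = 20 log₁₀(79.388) ≈ 38.00 dB
∠H = (87.21° + 73.04°) − (88.60° + 22.29°) = 49.36°

ω = 40: 33.3 dB, 43.8°; ω = 82: 38.0 dB, 49.4°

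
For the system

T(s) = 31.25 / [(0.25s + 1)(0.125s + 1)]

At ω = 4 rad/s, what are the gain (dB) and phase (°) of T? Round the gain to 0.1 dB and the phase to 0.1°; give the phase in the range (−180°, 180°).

25.9 dB, -71.6°

At ω = 4 rad/s:
pole (1 + j4·0.25) = 1 + j1 → |·| ≈ 1.4142, ∠ ≈ 45.00°
pole (1 + j4·0.125) = 1 + j0.5 → |·| ≈ 1.118, ∠ ≈ 26.57°
|T| = 31.25 · 1 / (1.4142 · 1.118) ≈ 19.765
Gain = 20 log₁₀(19.765) ≈ 25.92 dB
∠T = (0°) − (45.00° + 26.57°) = -71.57°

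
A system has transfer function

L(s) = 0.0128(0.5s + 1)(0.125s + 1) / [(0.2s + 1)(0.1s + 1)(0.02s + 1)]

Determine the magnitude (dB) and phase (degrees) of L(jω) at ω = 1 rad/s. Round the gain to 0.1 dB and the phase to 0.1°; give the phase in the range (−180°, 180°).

-37.0 dB, 15.5°

At ω = 1 rad/s:
zero (1 + j1·0.5) = 1 + j0.5 → |·| ≈ 1.118, ∠ ≈ 26.57°
zero (1 + j1·0.125) = 1 + j0.125 → |·| ≈ 1.0078, ∠ ≈ 7.13°
pole (1 + j1·0.2) = 1 + j0.2 → |·| ≈ 1.0198, ∠ ≈ 11.31°
pole (1 + j1·0.1) = 1 + j0.1 → |·| ≈ 1.005, ∠ ≈ 5.71°
pole (1 + j1·0.02) = 1 + j0.02 → |·| ≈ 1.0002, ∠ ≈ 1.15°
|L| = 0.0128 · 1.118 · 1.0078 / (1.0198 · 1.005 · 1.0002) ≈ 0.014069
Gain = 20 log₁₀(0.014069) ≈ -37.03 dB
∠L = (26.57° + 7.13°) − (11.31° + 5.71° + 1.15°) = 15.53°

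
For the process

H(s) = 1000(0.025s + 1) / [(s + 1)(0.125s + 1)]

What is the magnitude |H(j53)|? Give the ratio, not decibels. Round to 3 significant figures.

4.67

At ω = 53 rad/s:
zero (1 + j53·0.025) = 1 + j1.325 → |·| ≈ 1.66, ∠ ≈ 52.96°
pole (1 + j53·1) = 1 + j53 → |·| ≈ 53.009, ∠ ≈ 88.92°
pole (1 + j53·0.125) = 1 + j6.625 → |·| ≈ 6.7, ∠ ≈ 81.42°
|H| = 1000 · 1.66 / (53.009 · 6.7) ≈ 4.6739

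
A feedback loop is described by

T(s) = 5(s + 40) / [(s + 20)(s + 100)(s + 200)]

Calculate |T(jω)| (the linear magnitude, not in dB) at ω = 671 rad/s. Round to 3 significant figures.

1.05e-05

At s = jω = j671:
zero (s+40): 40 + j671 → |·| = √(40²+671²) = √451841 ≈ 672.19, ∠ = arctan(671/40) ≈ 86.59°
pole (s+20): 20 + j671 → |·| = √(20²+671²) = √450641 ≈ 671.3, ∠ = arctan(671/20) ≈ 88.29°
pole (s+100): 100 + j671 → |·| = √(100²+671²) = √460241 ≈ 678.41, ∠ = arctan(671/100) ≈ 81.52°
pole (s+200): 200 + j671 → |·| = √(200²+671²) = √490241 ≈ 700.17, ∠ = arctan(671/200) ≈ 73.40°
|T| = 5 · 672.19 / 3.1887e+08 ≈ 1.054e-05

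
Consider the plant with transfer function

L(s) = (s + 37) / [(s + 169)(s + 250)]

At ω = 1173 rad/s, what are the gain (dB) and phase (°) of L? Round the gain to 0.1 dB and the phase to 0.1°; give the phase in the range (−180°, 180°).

-61.7 dB, -71.6°

At s = jω = j1173:
zero (s+37): 37 + j1173 → |·| = √(37²+1173²) = √1377298 ≈ 1173.6, ∠ = arctan(1173/37) ≈ 88.19°
pole (s+169): 169 + j1173 → |·| = √(169²+1173²) = √1404490 ≈ 1185.1, ∠ = arctan(1173/169) ≈ 81.80°
pole (s+250): 250 + j1173 → |·| = √(250²+1173²) = √1438429 ≈ 1199.3, ∠ = arctan(1173/250) ≈ 77.97°
|L| = 1 · 1173.6 / 1.4213e+06 ≈ 0.00082572
Gain = 20 log₁₀(0.00082572) ≈ -61.66 dB
∠L = 88.19° − 159.77° = -71.58°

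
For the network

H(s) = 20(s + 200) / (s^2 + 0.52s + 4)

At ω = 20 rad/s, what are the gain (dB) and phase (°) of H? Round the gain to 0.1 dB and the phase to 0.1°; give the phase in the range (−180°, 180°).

At s = jω = j20:
zero (s+200): 200 + j20 → |·| = √(200²+20²) = √40400 ≈ 201, ∠ = arctan(20/200) ≈ 5.71°
quadratic: (j20)² + 0.52·j20 + 4 = -396 + j10.4 → |·| ≈ 396.14, ∠ ≈ 178.50°
|H| = 20 · 201 / 396.14 ≈ 10.148
Gain = 20 log₁₀(10.148) ≈ 20.13 dB
∠H = 5.71° − 178.50° = -172.79°

20.1 dB, -172.8°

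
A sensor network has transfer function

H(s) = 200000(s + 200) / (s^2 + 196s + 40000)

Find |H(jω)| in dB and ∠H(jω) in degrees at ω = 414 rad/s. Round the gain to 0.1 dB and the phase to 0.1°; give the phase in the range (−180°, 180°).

At s = jω = j414:
zero (s+200): 200 + j414 → |·| = √(200²+414²) = √211396 ≈ 459.78, ∠ = arctan(414/200) ≈ 64.22°
quadratic: (j414)² + 196·j414 + 40000 = -131396 + j81144 → |·| ≈ 1.5443e+05, ∠ ≈ 148.30°
|H| = 200000 · 459.78 / 1.5443e+05 ≈ 595.45
Gain = 20 log₁₀(595.45) ≈ 55.50 dB
∠H = 64.22° − 148.30° = -84.08°

55.5 dB, -84.1°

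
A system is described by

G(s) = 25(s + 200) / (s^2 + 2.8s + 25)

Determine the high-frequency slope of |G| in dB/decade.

Each pole contributes −20 dB/decade at high frequency; each zero contributes +20 dB/decade.
Net: 1 zero(s) − 2 pole(s) → -20 dB/decade.

-20 dB/decade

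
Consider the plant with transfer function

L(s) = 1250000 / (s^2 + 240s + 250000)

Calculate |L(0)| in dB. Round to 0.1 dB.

L(0) = 1250000 / 250000 = 5
20 log₁₀(5) ≈ 13.98 dB

14.0 dB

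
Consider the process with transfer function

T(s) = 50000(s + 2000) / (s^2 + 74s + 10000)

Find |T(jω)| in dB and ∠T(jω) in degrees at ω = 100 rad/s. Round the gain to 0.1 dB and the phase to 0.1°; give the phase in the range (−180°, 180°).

82.6 dB, -87.1°

At s = jω = j100:
zero (s+2000): 2000 + j100 → |·| = √(2000²+100²) = √4010000 ≈ 2002.5, ∠ = arctan(100/2000) ≈ 2.86°
quadratic: (j100)² + 74·j100 + 10000 = 0 + j7400 → |·| ≈ 7400, ∠ ≈ 90.00°
|T| = 50000 · 2002.5 / 7400 ≈ 13530
Gain = 20 log₁₀(13530) ≈ 82.63 dB
∠T = 2.86° − 90.00° = -87.14°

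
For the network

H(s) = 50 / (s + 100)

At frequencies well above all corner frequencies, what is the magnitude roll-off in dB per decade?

Each pole contributes −20 dB/decade at high frequency; each zero contributes +20 dB/decade.
Net: 0 zero(s) − 1 pole(s) → -20 dB/decade.

-20 dB/decade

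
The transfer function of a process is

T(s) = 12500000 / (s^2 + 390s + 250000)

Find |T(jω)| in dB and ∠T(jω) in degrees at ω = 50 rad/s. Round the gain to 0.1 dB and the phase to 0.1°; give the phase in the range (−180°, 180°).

34.0 dB, -4.5°

At s = jω = j50:
quadratic: (j50)² + 390·j50 + 250000 = 247500 + j19500 → |·| ≈ 2.4827e+05, ∠ ≈ 4.50°
|T| = 12500000 / 2.4827e+05 ≈ 50.348
Gain = 20 log₁₀(50.348) ≈ 34.04 dB
∠T = 0.00° − 4.50° = -4.50°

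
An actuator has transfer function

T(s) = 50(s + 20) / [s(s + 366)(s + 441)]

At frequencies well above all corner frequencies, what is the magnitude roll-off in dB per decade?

-40 dB/decade

Each pole contributes −20 dB/decade at high frequency; each zero contributes +20 dB/decade.
Net: 1 zero(s) − 3 pole(s) → -40 dB/decade.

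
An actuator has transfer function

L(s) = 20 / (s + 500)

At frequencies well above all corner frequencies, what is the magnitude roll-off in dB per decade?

Each pole contributes −20 dB/decade at high frequency; each zero contributes +20 dB/decade.
Net: 0 zero(s) − 1 pole(s) → -20 dB/decade.

-20 dB/decade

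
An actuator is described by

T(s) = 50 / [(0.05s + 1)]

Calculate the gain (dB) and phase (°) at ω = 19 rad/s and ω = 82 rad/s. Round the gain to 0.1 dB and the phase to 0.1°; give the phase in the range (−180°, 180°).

At ω = 19 rad/s:
pole (1 + j19·0.05) = 1 + j0.95 → |·| ≈ 1.3793, ∠ ≈ 43.53°
|T| = 50 · 1 / (1.3793) ≈ 36.25
Gain = 20 log₁₀(36.25) ≈ 31.19 dB
∠T = (0°) − (43.53°) = -43.53°

At ω = 82 rad/s:
pole (1 + j82·0.05) = 1 + j4.1 → |·| ≈ 4.2202, ∠ ≈ 76.29°
|T| = 50 · 1 / (4.2202) ≈ 11.848
Gain = 20 log₁₀(11.848) ≈ 21.47 dB
∠T = (0°) − (76.29°) = -76.29°

ω = 19: 31.2 dB, -43.5°; ω = 82: 21.5 dB, -76.3°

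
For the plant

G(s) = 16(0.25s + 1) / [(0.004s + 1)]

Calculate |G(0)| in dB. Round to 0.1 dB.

24.1 dB

G(0) = 16 · 1 / 1 = 16
20 log₁₀(16) ≈ 24.08 dB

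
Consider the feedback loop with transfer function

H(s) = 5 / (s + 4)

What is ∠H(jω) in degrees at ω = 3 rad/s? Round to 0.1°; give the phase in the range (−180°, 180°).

At s = jω = j3:
pole (s+4): 4 + j3 → |·| = √(4²+3²) = √25 ≈ 5, ∠ = arctan(3/4) ≈ 36.87°
∠H = 0.00° − 36.87° = -36.87°

-36.9°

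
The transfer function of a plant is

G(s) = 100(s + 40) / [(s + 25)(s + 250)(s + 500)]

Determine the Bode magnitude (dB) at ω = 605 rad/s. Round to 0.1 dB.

At s = jω = j605:
zero (s+40): 40 + j605 → |·| = √(40²+605²) = √367625 ≈ 606.32, ∠ = arctan(605/40) ≈ 86.22°
pole (s+25): 25 + j605 → |·| = √(25²+605²) = √366650 ≈ 605.52, ∠ = arctan(605/25) ≈ 87.63°
pole (s+250): 250 + j605 → |·| = √(250²+605²) = √428525 ≈ 654.62, ∠ = arctan(605/250) ≈ 67.55°
pole (s+500): 500 + j605 → |·| = √(500²+605²) = √616025 ≈ 784.87, ∠ = arctan(605/500) ≈ 50.43°
|G| = 100 · 606.32 / 3.1111e+08 ≈ 0.00019489
Gain = 20 log₁₀(0.00019489) ≈ -74.20 dB

-74.2 dB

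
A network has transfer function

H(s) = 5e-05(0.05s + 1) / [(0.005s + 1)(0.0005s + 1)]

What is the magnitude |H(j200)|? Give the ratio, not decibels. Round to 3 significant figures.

At ω = 200 rad/s:
zero (1 + j200·0.05) = 1 + j10 → |·| ≈ 10.05, ∠ ≈ 84.29°
pole (1 + j200·0.005) = 1 + j1 → |·| ≈ 1.4142, ∠ ≈ 45.00°
pole (1 + j200·0.0005) = 1 + j0.1 → |·| ≈ 1.005, ∠ ≈ 5.71°
|H| = 5e-05 · 10.05 / (1.4142 · 1.005) ≈ 0.00035356

0.000354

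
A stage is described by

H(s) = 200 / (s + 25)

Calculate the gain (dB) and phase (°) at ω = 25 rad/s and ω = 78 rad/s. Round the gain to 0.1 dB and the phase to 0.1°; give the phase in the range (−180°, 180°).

At s = jω = j25:
pole (s+25): 25 + j25 → |·| = √(25²+25²) = √1250 ≈ 35.355, ∠ = arctan(25/25) ≈ 45.00°
|H| = 200 / 35.355 ≈ 5.6569
Gain = 20 log₁₀(5.6569) ≈ 15.05 dB
∠H = 0.00° − 45.00° = -45.00°

At s = jω = j78:
pole (s+25): 25 + j78 → |·| = √(25²+78²) = √6709 ≈ 81.908, ∠ = arctan(78/25) ≈ 72.23°
|H| = 200 / 81.908 ≈ 2.4418
Gain = 20 log₁₀(2.4418) ≈ 7.75 dB
∠H = 0.00° − 72.23° = -72.23°

ω = 25: 15.1 dB, -45.0°; ω = 78: 7.8 dB, -72.2°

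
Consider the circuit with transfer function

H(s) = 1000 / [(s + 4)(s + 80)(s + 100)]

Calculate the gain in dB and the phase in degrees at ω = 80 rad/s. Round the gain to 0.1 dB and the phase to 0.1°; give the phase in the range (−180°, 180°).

At s = jω = j80:
pole (s+4): 4 + j80 → |·| = √(4²+80²) = √6416 ≈ 80.1, ∠ = arctan(80/4) ≈ 87.14°
pole (s+80): 80 + j80 → |·| = √(80²+80²) = √12800 ≈ 113.14, ∠ = arctan(80/80) ≈ 45.00°
pole (s+100): 100 + j80 → |·| = √(100²+80²) = √16400 ≈ 128.06, ∠ = arctan(80/100) ≈ 38.66°
|H| = 1000 / 1.1605e+06 ≈ 0.0008617
Gain = 20 log₁₀(0.0008617) ≈ -61.29 dB
∠H = 0.00° − 170.80° = -170.80°

-61.3 dB, -170.8°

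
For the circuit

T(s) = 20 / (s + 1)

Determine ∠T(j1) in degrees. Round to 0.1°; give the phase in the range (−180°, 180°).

At s = jω = j1:
pole (s+1): 1 + j1 → |·| = √(1²+1²) = √2 ≈ 1.4142, ∠ = arctan(1/1) ≈ 45.00°
∠T = 0.00° − 45.00° = -45.00°

-45.0°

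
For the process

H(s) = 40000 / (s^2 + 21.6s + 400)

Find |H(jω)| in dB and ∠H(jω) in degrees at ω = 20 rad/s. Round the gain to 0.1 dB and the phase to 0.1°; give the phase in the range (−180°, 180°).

39.3 dB, -90.0°

At s = jω = j20:
quadratic: (j20)² + 21.6·j20 + 400 = 0 + j432 → |·| ≈ 432, ∠ ≈ 90.00°
|H| = 40000 / 432 ≈ 92.593
Gain = 20 log₁₀(92.593) ≈ 39.33 dB
∠H = 0.00° − 90.00° = -90.00°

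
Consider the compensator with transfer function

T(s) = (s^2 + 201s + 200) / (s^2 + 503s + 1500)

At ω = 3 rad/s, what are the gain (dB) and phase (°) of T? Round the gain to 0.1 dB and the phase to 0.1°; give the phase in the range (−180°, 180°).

-10.5 dB, 27.1°

Substitute s = j3:
Numerator: (j3)^2 + 201(j3) + 200 = 191 + j603
Denominator: (j3)^2 + 503(j3) + 1500 = 1491 + j1509
|N| = √(191² + 603²) ≈ 632.53, ∠N ≈ 72.42°
|D| = √(1491² + 1509²) ≈ 2121.4, ∠D ≈ 45.34°
|T| = 632.53 / 2121.4 ≈ 0.29817
Gain = 20 log₁₀(0.29817) ≈ -10.51 dB
∠T = 72.42° − 45.34° = 27.08°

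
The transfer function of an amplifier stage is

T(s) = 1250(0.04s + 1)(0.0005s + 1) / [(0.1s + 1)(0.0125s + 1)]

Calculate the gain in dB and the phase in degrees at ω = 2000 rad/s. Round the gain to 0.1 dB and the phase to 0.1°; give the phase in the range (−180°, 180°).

29.0 dB, -43.1°

At ω = 2000 rad/s:
zero (1 + j2000·0.04) = 1 + j80 → |·| ≈ 80.006, ∠ ≈ 89.28°
zero (1 + j2000·0.0005) = 1 + j1 → |·| ≈ 1.4142, ∠ ≈ 45.00°
pole (1 + j2000·0.1) = 1 + j200 → |·| ≈ 200, ∠ ≈ 89.71°
pole (1 + j2000·0.0125) = 1 + j25 → |·| ≈ 25.02, ∠ ≈ 87.71°
|T| = 1250 · 80.006 · 1.4142 / (200 · 25.02) ≈ 28.264
Gain = 20 log₁₀(28.264) ≈ 29.02 dB
∠T = (89.28° + 45.00°) − (89.71° + 87.71°) = -43.14°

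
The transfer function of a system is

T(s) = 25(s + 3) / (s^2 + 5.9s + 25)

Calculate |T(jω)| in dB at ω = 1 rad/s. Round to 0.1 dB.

10.1 dB

At s = jω = j1:
zero (s+3): 3 + j1 → |·| = √(3²+1²) = √10 ≈ 3.1623, ∠ = arctan(1/3) ≈ 18.43°
quadratic: (j1)² + 5.9·j1 + 25 = 24 + j5.9 → |·| ≈ 24.715, ∠ ≈ 13.81°
|T| = 25 · 3.1623 / 24.715 ≈ 3.1988
Gain = 20 log₁₀(3.1988) ≈ 10.10 dB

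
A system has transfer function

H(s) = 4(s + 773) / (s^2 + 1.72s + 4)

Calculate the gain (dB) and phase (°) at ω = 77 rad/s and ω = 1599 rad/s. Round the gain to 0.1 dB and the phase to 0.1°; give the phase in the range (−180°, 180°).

ω = 77: -5.6 dB, -173.0°; ω = 1599: -51.1 dB, -115.7°

At s = jω = j77:
zero (s+773): 773 + j77 → |·| = √(773²+77²) = √603458 ≈ 776.83, ∠ = arctan(77/773) ≈ 5.69°
quadratic: (j77)² + 1.72·j77 + 4 = -5925 + j132.44 → |·| ≈ 5926.5, ∠ ≈ 178.72°
|H| = 4 · 776.83 / 5926.5 ≈ 0.52431
Gain = 20 log₁₀(0.52431) ≈ -5.61 dB
∠H = 5.69° − 178.72° = -173.03°

At s = jω = j1599:
zero (s+773): 773 + j1599 → |·| = √(773²+1599²) = √3154330 ≈ 1776, ∠ = arctan(1599/773) ≈ 64.20°
quadratic: (j1599)² + 1.72·j1599 + 4 = -2556797 + j2750.28 → |·| ≈ 2.5568e+06, ∠ ≈ 179.94°
|H| = 4 · 1776 / 2.5568e+06 ≈ 0.0027785
Gain = 20 log₁₀(0.0027785) ≈ -51.12 dB
∠H = 64.20° − 179.94° = -115.74°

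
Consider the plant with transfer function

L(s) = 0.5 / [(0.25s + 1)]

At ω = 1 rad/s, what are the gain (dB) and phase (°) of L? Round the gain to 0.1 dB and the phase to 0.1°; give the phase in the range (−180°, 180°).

-6.3 dB, -14.0°

At ω = 1 rad/s:
pole (1 + j1·0.25) = 1 + j0.25 → |·| ≈ 1.0308, ∠ ≈ 14.04°
|L| = 0.5 · 1 / (1.0308) ≈ 0.48506
Gain = 20 log₁₀(0.48506) ≈ -6.28 dB
∠L = (0°) − (14.04°) = -14.04°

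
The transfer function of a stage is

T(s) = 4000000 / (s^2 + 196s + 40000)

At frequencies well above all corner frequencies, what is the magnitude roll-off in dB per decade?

Each pole contributes −20 dB/decade at high frequency; each zero contributes +20 dB/decade.
Net: 0 zero(s) − 2 pole(s) → -40 dB/decade.

-40 dB/decade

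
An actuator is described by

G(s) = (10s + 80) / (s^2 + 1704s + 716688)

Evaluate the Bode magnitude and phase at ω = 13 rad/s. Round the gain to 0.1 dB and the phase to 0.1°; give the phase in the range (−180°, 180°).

Substitute s = j13:
Numerator: 10(j13) + 80 = 80 + j130
Denominator: (j13)^2 + 1704(j13) + 716688 = 716519 + j22152
|N| = √(80² + 130²) ≈ 152.64, ∠N ≈ 58.39°
|D| = √(716519² + 22152²) ≈ 7.1686e+05, ∠D ≈ 1.77°
|G| = 152.64 / 7.1686e+05 ≈ 0.00021293
Gain = 20 log₁₀(0.00021293) ≈ -73.44 dB
∠G = 58.39° − 1.77° = 56.62°

-73.4 dB, 56.6°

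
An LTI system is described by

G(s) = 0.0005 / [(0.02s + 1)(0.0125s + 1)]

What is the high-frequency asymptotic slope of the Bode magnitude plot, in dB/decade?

-40 dB/decade

Each pole contributes −20 dB/decade at high frequency; each zero contributes +20 dB/decade.
Net: 0 zero(s) − 2 pole(s) → -40 dB/decade.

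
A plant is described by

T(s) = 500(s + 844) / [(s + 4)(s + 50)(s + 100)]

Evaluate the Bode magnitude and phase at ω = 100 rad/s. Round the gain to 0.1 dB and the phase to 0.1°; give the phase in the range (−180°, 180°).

-11.4 dB, 170.6°

At s = jω = j100:
zero (s+844): 844 + j100 → |·| = √(844²+100²) = √722336 ≈ 849.9, ∠ = arctan(100/844) ≈ 6.76°
pole (s+4): 4 + j100 → |·| = √(4²+100²) = √10016 ≈ 100.08, ∠ = arctan(100/4) ≈ 87.71°
pole (s+50): 50 + j100 → |·| = √(50²+100²) = √12500 ≈ 111.8, ∠ = arctan(100/50) ≈ 63.43°
pole (s+100): 100 + j100 → |·| = √(100²+100²) = √20000 ≈ 141.42, ∠ = arctan(100/100) ≈ 45.00°
|T| = 500 · 849.9 / 1.5823e+06 ≈ 0.26856
Gain = 20 log₁₀(0.26856) ≈ -11.42 dB
∠T = 6.76° − 196.14° = -189.38° ≡ 170.62° (principal value)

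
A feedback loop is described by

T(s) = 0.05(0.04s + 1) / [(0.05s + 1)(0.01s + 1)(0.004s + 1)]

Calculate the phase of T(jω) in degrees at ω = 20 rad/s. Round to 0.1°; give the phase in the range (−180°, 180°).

At ω = 20 rad/s:
zero (1 + j20·0.04) = 1 + j0.8 → |·| ≈ 1.2806, ∠ ≈ 38.66°
pole (1 + j20·0.05) = 1 + j1 → |·| ≈ 1.4142, ∠ ≈ 45.00°
pole (1 + j20·0.01) = 1 + j0.2 → |·| ≈ 1.0198, ∠ ≈ 11.31°
pole (1 + j20·0.004) = 1 + j0.08 → |·| ≈ 1.0032, ∠ ≈ 4.57°
∠T = (38.66°) − (45.00° + 11.31° + 4.57°) = -22.22°

-22.2°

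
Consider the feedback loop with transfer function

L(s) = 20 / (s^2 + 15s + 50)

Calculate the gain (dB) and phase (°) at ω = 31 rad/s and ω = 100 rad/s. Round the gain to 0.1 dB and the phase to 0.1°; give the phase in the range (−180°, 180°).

Substitute s = j31:
Numerator: 20 = 20 + j0
Denominator: (j31)^2 + 15(j31) + 50 = -911 + j465
|N| = √(20² + 0²) ≈ 20, ∠N ≈ 0.00°
|D| = √(911² + 465²) ≈ 1022.8, ∠D ≈ 152.96°
|L| = 20 / 1022.8 ≈ 0.019554
Gain = 20 log₁₀(0.019554) ≈ -34.18 dB
∠L = 0.00° − 152.96° = -152.96°

Substitute s = j100:
Numerator: 20 = 20 + j0
Denominator: (j100)^2 + 15(j100) + 50 = -9950 + j1500
|N| = √(20² + 0²) ≈ 20, ∠N ≈ 0.00°
|D| = √(9950² + 1500²) ≈ 10062, ∠D ≈ 171.43°
|L| = 20 / 10062 ≈ 0.0019877
Gain = 20 log₁₀(0.0019877) ≈ -54.03 dB
∠L = 0.00° − 171.43° = -171.43°

ω = 31: -34.2 dB, -153.0°; ω = 100: -54.0 dB, -171.4°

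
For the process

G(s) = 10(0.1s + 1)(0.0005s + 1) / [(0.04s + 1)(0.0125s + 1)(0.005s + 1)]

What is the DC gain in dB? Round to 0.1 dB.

20.0 dB

G(0) = 10 · 1 / 1 = 10
20 log₁₀(10) ≈ 20.00 dB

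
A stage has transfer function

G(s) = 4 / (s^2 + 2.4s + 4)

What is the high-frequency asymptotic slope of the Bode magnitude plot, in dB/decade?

Each pole contributes −20 dB/decade at high frequency; each zero contributes +20 dB/decade.
Net: 0 zero(s) − 2 pole(s) → -40 dB/decade.

-40 dB/decade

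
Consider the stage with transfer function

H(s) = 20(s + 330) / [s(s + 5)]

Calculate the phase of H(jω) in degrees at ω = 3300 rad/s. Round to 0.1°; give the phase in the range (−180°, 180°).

At s = jω = j3300:
zero (s+330): 330 + j3300 → |·| = √(330²+3300²) = √10998900 ≈ 3316.5, ∠ = arctan(3300/330) ≈ 84.29°
pole (s+5): 5 + j3300 → |·| = √(5²+3300²) = √10890025 ≈ 3300, ∠ = arctan(3300/5) ≈ 89.91°
pole at origin: |s| = 3300, ∠ = 90.00° (in denominator)
∠H = 84.29° − 179.91° = -95.62°

-95.6°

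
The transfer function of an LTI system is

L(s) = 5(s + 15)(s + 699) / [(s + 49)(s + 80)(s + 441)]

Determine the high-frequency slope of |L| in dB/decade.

-20 dB/decade

Each pole contributes −20 dB/decade at high frequency; each zero contributes +20 dB/decade.
Net: 2 zero(s) − 3 pole(s) → -20 dB/decade.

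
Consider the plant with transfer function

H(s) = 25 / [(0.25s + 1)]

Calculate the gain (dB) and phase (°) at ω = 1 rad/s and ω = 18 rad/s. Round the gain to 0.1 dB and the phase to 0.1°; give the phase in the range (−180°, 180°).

ω = 1: 27.7 dB, -14.0°; ω = 18: 14.7 dB, -77.5°

At ω = 1 rad/s:
pole (1 + j1·0.25) = 1 + j0.25 → |·| ≈ 1.0308, ∠ ≈ 14.04°
|H| = 25 · 1 / (1.0308) ≈ 24.253
Gain = 20 log₁₀(24.253) ≈ 27.70 dB
∠H = (0°) − (14.04°) = -14.04°

At ω = 18 rad/s:
pole (1 + j18·0.25) = 1 + j4.5 → |·| ≈ 4.6098, ∠ ≈ 77.47°
|H| = 25 · 1 / (4.6098) ≈ 5.4232
Gain = 20 log₁₀(5.4232) ≈ 14.69 dB
∠H = (0°) − (77.47°) = -77.47°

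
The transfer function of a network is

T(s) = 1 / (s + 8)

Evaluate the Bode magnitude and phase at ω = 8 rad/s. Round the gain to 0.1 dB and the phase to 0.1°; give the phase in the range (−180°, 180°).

Substitute s = j8:
Numerator: 1 = 1 + j0
Denominator: (j8) + 8 = 8 + j8
|N| = √(1² + 0²) ≈ 1, ∠N ≈ 0.00°
|D| = √(8² + 8²) ≈ 11.314, ∠D ≈ 45.00°
|T| = 1 / 11.314 ≈ 0.088386
Gain = 20 log₁₀(0.088386) ≈ -21.07 dB
∠T = 0.00° − 45.00° = -45.00°

-21.1 dB, -45.0°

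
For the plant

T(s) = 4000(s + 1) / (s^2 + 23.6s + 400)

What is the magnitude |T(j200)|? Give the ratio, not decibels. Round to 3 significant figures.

20.1

At s = jω = j200:
zero (s+1): 1 + j200 → |·| = √(1²+200²) = √40001 ≈ 200, ∠ = arctan(200/1) ≈ 89.71°
quadratic: (j200)² + 23.6·j200 + 400 = -39600 + j4720 → |·| ≈ 39880, ∠ ≈ 173.20°
|T| = 4000 · 200 / 39880 ≈ 20.06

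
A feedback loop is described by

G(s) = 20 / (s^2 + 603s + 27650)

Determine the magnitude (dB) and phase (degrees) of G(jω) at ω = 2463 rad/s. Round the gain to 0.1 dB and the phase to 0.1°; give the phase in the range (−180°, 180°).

-109.9 dB, -166.2°

Substitute s = j2463:
Numerator: 20 = 20 + j0
Denominator: (j2463)^2 + 603(j2463) + 27650 = -6038719 + j1485189
|N| = √(20² + 0²) ≈ 20, ∠N ≈ 0.00°
|D| = √(6038719² + 1485189²) ≈ 6.2187e+06, ∠D ≈ 166.18°
|G| = 20 / 6.2187e+06 ≈ 3.2161e-06
Gain = 20 log₁₀(3.2161e-06) ≈ -109.85 dB
∠G = 0.00° − 166.18° = -166.18°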